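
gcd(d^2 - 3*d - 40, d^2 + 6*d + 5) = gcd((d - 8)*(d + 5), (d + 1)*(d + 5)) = d + 5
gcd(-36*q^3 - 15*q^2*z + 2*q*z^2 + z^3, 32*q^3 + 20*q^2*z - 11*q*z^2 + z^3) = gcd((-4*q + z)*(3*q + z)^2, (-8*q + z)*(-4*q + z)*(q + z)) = -4*q + z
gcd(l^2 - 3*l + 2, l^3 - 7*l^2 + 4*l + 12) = l - 2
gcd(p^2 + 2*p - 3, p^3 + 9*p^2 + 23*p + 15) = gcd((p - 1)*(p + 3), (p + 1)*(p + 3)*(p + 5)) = p + 3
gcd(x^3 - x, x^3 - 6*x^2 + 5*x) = x^2 - x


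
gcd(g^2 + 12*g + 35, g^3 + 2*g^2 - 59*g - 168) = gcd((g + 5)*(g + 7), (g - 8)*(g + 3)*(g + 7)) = g + 7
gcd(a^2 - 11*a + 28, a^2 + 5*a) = 1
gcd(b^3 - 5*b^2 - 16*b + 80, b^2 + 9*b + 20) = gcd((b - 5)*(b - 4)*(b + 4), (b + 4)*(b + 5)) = b + 4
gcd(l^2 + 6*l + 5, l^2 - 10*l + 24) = 1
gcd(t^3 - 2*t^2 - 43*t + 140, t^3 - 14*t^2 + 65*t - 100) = t^2 - 9*t + 20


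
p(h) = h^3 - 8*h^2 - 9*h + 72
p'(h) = 3*h^2 - 16*h - 9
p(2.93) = 2.10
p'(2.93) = -30.13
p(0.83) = 59.59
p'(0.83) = -20.21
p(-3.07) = -4.70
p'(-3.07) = 68.39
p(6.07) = -53.74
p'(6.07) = 4.41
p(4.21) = -33.06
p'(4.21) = -23.19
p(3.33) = -9.76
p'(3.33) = -29.01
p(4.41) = -37.51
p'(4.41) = -21.22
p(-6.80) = -551.15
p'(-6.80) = 238.52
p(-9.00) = -1224.00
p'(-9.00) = 378.00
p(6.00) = -54.00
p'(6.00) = 3.00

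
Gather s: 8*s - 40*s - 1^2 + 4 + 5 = 8 - 32*s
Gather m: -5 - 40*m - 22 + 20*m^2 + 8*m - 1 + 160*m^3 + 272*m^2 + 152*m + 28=160*m^3 + 292*m^2 + 120*m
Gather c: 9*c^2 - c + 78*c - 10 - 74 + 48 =9*c^2 + 77*c - 36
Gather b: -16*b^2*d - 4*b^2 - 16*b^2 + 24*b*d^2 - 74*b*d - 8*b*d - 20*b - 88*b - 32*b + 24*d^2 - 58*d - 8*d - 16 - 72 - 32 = b^2*(-16*d - 20) + b*(24*d^2 - 82*d - 140) + 24*d^2 - 66*d - 120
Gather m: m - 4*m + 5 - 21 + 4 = -3*m - 12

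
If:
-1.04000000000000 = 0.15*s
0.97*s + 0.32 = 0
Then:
No Solution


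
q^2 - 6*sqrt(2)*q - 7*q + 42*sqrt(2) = (q - 7)*(q - 6*sqrt(2))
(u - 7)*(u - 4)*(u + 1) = u^3 - 10*u^2 + 17*u + 28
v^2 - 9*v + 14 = (v - 7)*(v - 2)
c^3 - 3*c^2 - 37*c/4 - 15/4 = (c - 5)*(c + 1/2)*(c + 3/2)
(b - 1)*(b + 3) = b^2 + 2*b - 3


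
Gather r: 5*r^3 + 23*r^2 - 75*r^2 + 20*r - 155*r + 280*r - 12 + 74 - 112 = 5*r^3 - 52*r^2 + 145*r - 50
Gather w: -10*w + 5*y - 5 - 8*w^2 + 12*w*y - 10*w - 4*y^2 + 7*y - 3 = -8*w^2 + w*(12*y - 20) - 4*y^2 + 12*y - 8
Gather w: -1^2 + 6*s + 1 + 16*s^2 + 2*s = 16*s^2 + 8*s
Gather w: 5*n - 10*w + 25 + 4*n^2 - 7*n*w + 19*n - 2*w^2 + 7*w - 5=4*n^2 + 24*n - 2*w^2 + w*(-7*n - 3) + 20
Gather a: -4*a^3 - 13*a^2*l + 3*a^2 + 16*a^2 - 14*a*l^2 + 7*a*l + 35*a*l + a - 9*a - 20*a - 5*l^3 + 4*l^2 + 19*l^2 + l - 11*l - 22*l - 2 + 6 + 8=-4*a^3 + a^2*(19 - 13*l) + a*(-14*l^2 + 42*l - 28) - 5*l^3 + 23*l^2 - 32*l + 12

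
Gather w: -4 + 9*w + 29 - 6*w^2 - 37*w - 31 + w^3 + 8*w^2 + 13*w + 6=w^3 + 2*w^2 - 15*w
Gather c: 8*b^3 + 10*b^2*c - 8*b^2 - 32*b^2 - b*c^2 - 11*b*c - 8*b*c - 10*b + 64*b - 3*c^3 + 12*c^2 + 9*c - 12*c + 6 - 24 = 8*b^3 - 40*b^2 + 54*b - 3*c^3 + c^2*(12 - b) + c*(10*b^2 - 19*b - 3) - 18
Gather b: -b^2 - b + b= -b^2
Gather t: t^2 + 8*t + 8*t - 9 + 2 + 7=t^2 + 16*t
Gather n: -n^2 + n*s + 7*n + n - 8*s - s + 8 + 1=-n^2 + n*(s + 8) - 9*s + 9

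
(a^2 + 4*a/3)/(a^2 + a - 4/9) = 3*a/(3*a - 1)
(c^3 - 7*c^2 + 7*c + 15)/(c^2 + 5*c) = (c^3 - 7*c^2 + 7*c + 15)/(c*(c + 5))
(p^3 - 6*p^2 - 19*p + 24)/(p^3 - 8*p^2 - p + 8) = (p + 3)/(p + 1)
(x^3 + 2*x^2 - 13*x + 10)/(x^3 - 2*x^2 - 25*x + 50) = (x - 1)/(x - 5)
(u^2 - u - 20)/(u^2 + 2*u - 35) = (u + 4)/(u + 7)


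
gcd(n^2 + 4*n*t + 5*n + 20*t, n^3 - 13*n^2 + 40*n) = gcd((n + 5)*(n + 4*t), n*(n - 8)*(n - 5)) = 1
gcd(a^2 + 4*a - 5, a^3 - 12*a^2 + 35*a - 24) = a - 1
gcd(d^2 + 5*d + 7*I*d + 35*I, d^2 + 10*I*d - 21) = d + 7*I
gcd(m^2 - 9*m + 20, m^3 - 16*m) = m - 4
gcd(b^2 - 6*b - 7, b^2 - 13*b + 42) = b - 7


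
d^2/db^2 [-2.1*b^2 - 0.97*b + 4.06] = -4.20000000000000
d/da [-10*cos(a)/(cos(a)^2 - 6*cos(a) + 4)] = 10*(sin(a)^2 + 3)*sin(a)/(sin(a)^2 + 6*cos(a) - 5)^2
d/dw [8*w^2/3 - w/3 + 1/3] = 16*w/3 - 1/3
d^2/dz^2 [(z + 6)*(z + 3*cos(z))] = -3*(z + 6)*cos(z) - 6*sin(z) + 2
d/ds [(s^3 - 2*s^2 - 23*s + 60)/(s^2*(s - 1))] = (s^3 + 46*s^2 - 203*s + 120)/(s^3*(s^2 - 2*s + 1))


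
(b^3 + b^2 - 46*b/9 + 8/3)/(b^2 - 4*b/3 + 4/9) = (3*b^2 + 5*b - 12)/(3*b - 2)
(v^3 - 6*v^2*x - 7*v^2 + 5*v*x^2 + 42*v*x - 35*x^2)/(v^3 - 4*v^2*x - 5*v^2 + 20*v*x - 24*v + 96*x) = (v^3 - 6*v^2*x - 7*v^2 + 5*v*x^2 + 42*v*x - 35*x^2)/(v^3 - 4*v^2*x - 5*v^2 + 20*v*x - 24*v + 96*x)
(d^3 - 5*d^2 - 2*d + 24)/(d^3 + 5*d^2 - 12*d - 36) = (d - 4)/(d + 6)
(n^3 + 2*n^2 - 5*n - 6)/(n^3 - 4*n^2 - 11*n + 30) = (n + 1)/(n - 5)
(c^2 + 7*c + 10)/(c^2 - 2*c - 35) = (c + 2)/(c - 7)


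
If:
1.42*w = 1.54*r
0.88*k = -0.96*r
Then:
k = -1.00590318772137*w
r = 0.922077922077922*w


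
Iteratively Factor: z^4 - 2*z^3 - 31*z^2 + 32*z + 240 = (z - 4)*(z^3 + 2*z^2 - 23*z - 60) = (z - 4)*(z + 3)*(z^2 - z - 20) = (z - 5)*(z - 4)*(z + 3)*(z + 4)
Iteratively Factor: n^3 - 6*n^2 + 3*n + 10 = (n - 2)*(n^2 - 4*n - 5) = (n - 5)*(n - 2)*(n + 1)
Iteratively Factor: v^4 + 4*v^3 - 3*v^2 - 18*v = (v + 3)*(v^3 + v^2 - 6*v) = (v + 3)^2*(v^2 - 2*v) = (v - 2)*(v + 3)^2*(v)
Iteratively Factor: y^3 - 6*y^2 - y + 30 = (y + 2)*(y^2 - 8*y + 15) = (y - 3)*(y + 2)*(y - 5)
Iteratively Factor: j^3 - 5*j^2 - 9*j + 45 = (j - 5)*(j^2 - 9) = (j - 5)*(j - 3)*(j + 3)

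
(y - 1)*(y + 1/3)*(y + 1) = y^3 + y^2/3 - y - 1/3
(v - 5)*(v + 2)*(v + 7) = v^3 + 4*v^2 - 31*v - 70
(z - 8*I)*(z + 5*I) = z^2 - 3*I*z + 40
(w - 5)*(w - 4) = w^2 - 9*w + 20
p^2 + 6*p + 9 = (p + 3)^2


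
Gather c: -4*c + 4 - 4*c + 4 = 8 - 8*c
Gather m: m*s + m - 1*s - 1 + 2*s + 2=m*(s + 1) + s + 1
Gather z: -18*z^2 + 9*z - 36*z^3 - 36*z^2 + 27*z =-36*z^3 - 54*z^2 + 36*z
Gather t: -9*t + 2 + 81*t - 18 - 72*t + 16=0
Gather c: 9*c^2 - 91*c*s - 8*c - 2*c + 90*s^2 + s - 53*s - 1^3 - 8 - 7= 9*c^2 + c*(-91*s - 10) + 90*s^2 - 52*s - 16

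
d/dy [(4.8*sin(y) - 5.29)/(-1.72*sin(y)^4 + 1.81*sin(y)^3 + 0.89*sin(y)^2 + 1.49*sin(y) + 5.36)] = (24.768*sin(y)^4 - 53.7712*sin(y)^3 + 24.4527*sin(y)^2 + 9.4162*sin(y) + 33.6101)*cos(y)/(2.9584*sin(y)^8 - 6.2264*sin(y)^7 + 0.2145*sin(y)^6 - 1.9038*sin(y)^5 - 12.2525*sin(y)^4 + 22.0554*sin(y)^3 + 11.7609*sin(y)^2 + 15.9728*sin(y) + 28.7296)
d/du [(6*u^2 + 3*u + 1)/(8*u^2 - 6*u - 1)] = (-60*u^2 - 28*u + 3)/(64*u^4 - 96*u^3 + 20*u^2 + 12*u + 1)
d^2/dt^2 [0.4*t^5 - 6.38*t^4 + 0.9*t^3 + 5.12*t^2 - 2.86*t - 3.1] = 8.0*t^3 - 76.56*t^2 + 5.4*t + 10.24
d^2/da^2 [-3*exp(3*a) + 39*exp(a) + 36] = (39 - 27*exp(2*a))*exp(a)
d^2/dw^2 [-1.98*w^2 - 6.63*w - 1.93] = -3.96000000000000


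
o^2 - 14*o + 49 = (o - 7)^2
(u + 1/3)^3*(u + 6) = u^4 + 7*u^3 + 19*u^2/3 + 55*u/27 + 2/9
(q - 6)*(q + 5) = q^2 - q - 30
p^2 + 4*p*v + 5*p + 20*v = (p + 5)*(p + 4*v)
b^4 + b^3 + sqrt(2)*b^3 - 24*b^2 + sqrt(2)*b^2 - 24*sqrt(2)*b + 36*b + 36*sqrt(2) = (b - 3)*(b - 2)*(b + 6)*(b + sqrt(2))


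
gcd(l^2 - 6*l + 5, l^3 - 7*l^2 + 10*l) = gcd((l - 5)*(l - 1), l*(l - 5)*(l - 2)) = l - 5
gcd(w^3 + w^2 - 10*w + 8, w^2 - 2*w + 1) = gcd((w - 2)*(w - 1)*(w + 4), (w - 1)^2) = w - 1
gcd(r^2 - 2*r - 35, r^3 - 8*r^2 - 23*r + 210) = r^2 - 2*r - 35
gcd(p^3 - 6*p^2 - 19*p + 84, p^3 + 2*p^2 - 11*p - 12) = p^2 + p - 12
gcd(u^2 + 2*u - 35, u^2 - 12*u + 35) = u - 5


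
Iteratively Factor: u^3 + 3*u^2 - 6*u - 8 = (u + 4)*(u^2 - u - 2) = (u - 2)*(u + 4)*(u + 1)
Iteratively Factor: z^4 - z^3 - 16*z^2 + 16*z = (z - 4)*(z^3 + 3*z^2 - 4*z) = z*(z - 4)*(z^2 + 3*z - 4) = z*(z - 4)*(z + 4)*(z - 1)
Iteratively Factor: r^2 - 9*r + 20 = (r - 4)*(r - 5)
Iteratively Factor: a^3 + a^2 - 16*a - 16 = (a - 4)*(a^2 + 5*a + 4) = (a - 4)*(a + 1)*(a + 4)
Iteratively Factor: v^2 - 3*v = (v)*(v - 3)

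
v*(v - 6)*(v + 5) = v^3 - v^2 - 30*v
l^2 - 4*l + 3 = (l - 3)*(l - 1)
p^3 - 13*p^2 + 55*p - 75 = (p - 5)^2*(p - 3)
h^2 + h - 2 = (h - 1)*(h + 2)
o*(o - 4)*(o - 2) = o^3 - 6*o^2 + 8*o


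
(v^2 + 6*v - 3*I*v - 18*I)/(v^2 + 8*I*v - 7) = (v^2 + 3*v*(2 - I) - 18*I)/(v^2 + 8*I*v - 7)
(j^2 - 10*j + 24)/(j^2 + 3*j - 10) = (j^2 - 10*j + 24)/(j^2 + 3*j - 10)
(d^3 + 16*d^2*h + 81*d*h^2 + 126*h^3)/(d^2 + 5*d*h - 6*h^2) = (d^2 + 10*d*h + 21*h^2)/(d - h)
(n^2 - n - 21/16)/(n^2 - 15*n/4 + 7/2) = (n + 3/4)/(n - 2)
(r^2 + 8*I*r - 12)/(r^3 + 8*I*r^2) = (r^2 + 8*I*r - 12)/(r^2*(r + 8*I))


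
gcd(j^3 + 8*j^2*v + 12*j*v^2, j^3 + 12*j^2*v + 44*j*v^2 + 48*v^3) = j^2 + 8*j*v + 12*v^2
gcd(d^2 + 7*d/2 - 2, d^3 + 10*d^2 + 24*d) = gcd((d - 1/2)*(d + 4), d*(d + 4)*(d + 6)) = d + 4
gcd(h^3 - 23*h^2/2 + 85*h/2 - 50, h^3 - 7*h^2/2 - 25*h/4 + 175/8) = h - 5/2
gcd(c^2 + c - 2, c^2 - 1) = c - 1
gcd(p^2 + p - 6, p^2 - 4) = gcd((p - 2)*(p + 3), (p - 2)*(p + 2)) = p - 2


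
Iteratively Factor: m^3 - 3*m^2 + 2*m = (m - 2)*(m^2 - m) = (m - 2)*(m - 1)*(m)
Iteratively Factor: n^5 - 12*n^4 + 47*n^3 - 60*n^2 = (n - 3)*(n^4 - 9*n^3 + 20*n^2) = (n - 4)*(n - 3)*(n^3 - 5*n^2) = n*(n - 4)*(n - 3)*(n^2 - 5*n) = n^2*(n - 4)*(n - 3)*(n - 5)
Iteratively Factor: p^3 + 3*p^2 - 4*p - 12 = (p - 2)*(p^2 + 5*p + 6) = (p - 2)*(p + 2)*(p + 3)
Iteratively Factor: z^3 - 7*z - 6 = (z - 3)*(z^2 + 3*z + 2) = (z - 3)*(z + 2)*(z + 1)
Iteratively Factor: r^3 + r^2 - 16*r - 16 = (r + 1)*(r^2 - 16) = (r - 4)*(r + 1)*(r + 4)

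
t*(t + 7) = t^2 + 7*t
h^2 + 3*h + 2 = (h + 1)*(h + 2)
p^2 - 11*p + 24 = (p - 8)*(p - 3)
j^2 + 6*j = j*(j + 6)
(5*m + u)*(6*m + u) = 30*m^2 + 11*m*u + u^2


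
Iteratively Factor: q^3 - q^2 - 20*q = (q + 4)*(q^2 - 5*q) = q*(q + 4)*(q - 5)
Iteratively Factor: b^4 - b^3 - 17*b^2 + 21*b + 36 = (b + 4)*(b^3 - 5*b^2 + 3*b + 9) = (b - 3)*(b + 4)*(b^2 - 2*b - 3) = (b - 3)^2*(b + 4)*(b + 1)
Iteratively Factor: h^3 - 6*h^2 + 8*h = (h - 4)*(h^2 - 2*h) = h*(h - 4)*(h - 2)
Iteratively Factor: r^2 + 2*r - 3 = (r + 3)*(r - 1)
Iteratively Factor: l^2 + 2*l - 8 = (l - 2)*(l + 4)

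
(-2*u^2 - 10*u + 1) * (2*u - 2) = -4*u^3 - 16*u^2 + 22*u - 2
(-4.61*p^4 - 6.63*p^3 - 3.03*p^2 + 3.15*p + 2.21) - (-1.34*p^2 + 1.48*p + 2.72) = -4.61*p^4 - 6.63*p^3 - 1.69*p^2 + 1.67*p - 0.51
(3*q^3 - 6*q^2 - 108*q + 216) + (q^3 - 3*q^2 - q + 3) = 4*q^3 - 9*q^2 - 109*q + 219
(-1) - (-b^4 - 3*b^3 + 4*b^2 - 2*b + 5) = b^4 + 3*b^3 - 4*b^2 + 2*b - 6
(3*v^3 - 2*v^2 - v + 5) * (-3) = -9*v^3 + 6*v^2 + 3*v - 15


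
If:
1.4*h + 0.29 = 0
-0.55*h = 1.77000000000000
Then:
No Solution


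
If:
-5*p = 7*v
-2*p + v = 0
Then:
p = 0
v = 0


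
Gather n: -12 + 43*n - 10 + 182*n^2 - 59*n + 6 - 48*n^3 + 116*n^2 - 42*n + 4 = -48*n^3 + 298*n^2 - 58*n - 12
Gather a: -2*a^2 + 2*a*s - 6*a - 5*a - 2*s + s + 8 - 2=-2*a^2 + a*(2*s - 11) - s + 6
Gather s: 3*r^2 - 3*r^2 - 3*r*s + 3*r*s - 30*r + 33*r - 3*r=0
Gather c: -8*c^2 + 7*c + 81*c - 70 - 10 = -8*c^2 + 88*c - 80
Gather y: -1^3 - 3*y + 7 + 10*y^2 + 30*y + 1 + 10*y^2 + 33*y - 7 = 20*y^2 + 60*y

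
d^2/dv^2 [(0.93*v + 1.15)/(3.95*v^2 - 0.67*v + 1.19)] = ((0.93*v + 1.15)*(7.9*v - 0.67)*(15.8*v - 1.34) - (22.041*v + 7.8388)*(3.95*v^2 - 0.67*v + 1.19))/(3.95*v^2 - 0.67*v + 1.19)^3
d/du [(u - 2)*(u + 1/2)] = 2*u - 3/2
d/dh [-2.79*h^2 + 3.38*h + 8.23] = 3.38 - 5.58*h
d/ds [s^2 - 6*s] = 2*s - 6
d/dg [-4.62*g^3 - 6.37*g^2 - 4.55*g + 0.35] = -13.86*g^2 - 12.74*g - 4.55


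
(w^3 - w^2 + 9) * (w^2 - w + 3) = w^5 - 2*w^4 + 4*w^3 + 6*w^2 - 9*w + 27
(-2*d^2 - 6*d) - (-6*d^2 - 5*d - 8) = 4*d^2 - d + 8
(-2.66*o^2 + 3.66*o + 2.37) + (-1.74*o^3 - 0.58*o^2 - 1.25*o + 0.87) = -1.74*o^3 - 3.24*o^2 + 2.41*o + 3.24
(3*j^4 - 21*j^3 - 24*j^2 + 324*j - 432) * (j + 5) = 3*j^5 - 6*j^4 - 129*j^3 + 204*j^2 + 1188*j - 2160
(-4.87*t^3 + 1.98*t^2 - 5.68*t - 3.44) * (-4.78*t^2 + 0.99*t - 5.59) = 23.2786*t^5 - 14.2857*t^4 + 56.3339*t^3 - 0.248199999999997*t^2 + 28.3456*t + 19.2296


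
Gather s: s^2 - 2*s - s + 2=s^2 - 3*s + 2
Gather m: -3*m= -3*m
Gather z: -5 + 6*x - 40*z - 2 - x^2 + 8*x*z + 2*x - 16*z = -x^2 + 8*x + z*(8*x - 56) - 7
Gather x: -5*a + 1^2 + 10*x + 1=-5*a + 10*x + 2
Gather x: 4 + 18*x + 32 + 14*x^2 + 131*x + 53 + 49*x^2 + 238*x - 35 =63*x^2 + 387*x + 54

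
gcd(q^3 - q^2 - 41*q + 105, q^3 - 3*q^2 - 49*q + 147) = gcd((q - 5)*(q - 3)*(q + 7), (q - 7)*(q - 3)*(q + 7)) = q^2 + 4*q - 21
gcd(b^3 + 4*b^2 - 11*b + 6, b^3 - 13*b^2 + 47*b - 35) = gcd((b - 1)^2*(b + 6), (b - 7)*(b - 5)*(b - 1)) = b - 1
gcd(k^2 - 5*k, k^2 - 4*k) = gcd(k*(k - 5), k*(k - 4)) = k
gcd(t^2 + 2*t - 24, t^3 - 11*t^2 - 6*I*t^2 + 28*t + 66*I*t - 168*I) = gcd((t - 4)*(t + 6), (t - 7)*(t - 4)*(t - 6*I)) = t - 4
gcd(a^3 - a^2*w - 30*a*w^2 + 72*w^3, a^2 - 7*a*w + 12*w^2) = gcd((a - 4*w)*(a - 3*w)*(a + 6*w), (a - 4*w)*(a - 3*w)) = a^2 - 7*a*w + 12*w^2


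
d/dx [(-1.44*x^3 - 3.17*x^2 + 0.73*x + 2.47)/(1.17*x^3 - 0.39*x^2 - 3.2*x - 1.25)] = (-8.88178419700125e-16*x^5 + 4.2705*x^4 + 7.5078*x^3 + 7.159*x^2 + 9.8516*x + 6.9915)/(1.3689*x^6 - 0.9126*x^5 - 7.3359*x^4 - 0.428999999999999*x^3 + 11.215*x^2 + 8.0*x + 1.5625)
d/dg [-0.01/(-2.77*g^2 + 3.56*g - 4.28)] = (0.0356 - 0.0554*g)/(2.77*g^2 - 3.56*g + 4.28)^2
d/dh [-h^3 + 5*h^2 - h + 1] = -3*h^2 + 10*h - 1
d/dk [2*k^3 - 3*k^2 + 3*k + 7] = 6*k^2 - 6*k + 3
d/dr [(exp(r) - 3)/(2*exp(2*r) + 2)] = (-2*(exp(r) - 3)*exp(r) + exp(2*r) + 1)*exp(r)/(2*(exp(2*r) + 1)^2)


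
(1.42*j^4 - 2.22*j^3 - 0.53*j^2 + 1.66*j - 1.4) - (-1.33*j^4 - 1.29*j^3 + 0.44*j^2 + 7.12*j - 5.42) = 2.75*j^4 - 0.93*j^3 - 0.97*j^2 - 5.46*j + 4.02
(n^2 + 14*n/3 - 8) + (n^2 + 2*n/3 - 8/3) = 2*n^2 + 16*n/3 - 32/3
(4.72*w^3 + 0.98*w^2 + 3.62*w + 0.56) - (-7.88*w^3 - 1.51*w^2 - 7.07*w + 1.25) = 12.6*w^3 + 2.49*w^2 + 10.69*w - 0.69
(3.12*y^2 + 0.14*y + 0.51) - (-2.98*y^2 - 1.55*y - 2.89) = 6.1*y^2 + 1.69*y + 3.4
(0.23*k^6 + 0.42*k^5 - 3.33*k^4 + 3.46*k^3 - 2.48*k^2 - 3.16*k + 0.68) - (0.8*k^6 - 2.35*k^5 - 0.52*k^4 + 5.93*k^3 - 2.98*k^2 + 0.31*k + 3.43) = -0.57*k^6 + 2.77*k^5 - 2.81*k^4 - 2.47*k^3 + 0.5*k^2 - 3.47*k - 2.75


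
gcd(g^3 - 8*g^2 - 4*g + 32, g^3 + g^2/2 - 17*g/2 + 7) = g - 2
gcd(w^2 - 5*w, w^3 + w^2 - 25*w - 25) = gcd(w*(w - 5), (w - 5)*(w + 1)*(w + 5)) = w - 5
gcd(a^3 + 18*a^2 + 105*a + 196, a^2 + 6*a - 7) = a + 7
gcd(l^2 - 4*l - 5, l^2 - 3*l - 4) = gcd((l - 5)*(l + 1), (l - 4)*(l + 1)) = l + 1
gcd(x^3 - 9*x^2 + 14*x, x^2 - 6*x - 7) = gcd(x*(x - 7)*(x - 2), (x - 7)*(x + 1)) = x - 7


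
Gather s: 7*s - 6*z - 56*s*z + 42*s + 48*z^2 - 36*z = s*(49 - 56*z) + 48*z^2 - 42*z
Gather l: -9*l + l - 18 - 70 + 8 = -8*l - 80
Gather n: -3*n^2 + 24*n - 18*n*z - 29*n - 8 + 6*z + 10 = -3*n^2 + n*(-18*z - 5) + 6*z + 2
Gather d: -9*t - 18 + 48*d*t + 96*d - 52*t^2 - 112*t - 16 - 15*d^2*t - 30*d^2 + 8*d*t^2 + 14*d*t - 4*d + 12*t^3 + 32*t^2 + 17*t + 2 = d^2*(-15*t - 30) + d*(8*t^2 + 62*t + 92) + 12*t^3 - 20*t^2 - 104*t - 32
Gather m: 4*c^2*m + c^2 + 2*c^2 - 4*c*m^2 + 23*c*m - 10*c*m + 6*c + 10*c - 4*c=3*c^2 - 4*c*m^2 + 12*c + m*(4*c^2 + 13*c)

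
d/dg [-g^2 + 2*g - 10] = 2 - 2*g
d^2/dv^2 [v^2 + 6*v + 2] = 2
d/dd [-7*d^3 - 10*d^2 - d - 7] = -21*d^2 - 20*d - 1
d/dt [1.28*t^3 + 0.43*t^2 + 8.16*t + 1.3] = 3.84*t^2 + 0.86*t + 8.16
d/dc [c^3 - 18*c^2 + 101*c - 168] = 3*c^2 - 36*c + 101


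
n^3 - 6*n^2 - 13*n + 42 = (n - 7)*(n - 2)*(n + 3)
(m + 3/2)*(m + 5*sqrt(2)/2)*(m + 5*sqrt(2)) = m^3 + 3*m^2/2 + 15*sqrt(2)*m^2/2 + 45*sqrt(2)*m/4 + 25*m + 75/2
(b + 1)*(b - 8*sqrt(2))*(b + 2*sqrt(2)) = b^3 - 6*sqrt(2)*b^2 + b^2 - 32*b - 6*sqrt(2)*b - 32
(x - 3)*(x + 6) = x^2 + 3*x - 18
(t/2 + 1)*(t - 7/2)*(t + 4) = t^3/2 + 5*t^2/4 - 13*t/2 - 14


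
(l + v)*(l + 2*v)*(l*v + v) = l^3*v + 3*l^2*v^2 + l^2*v + 2*l*v^3 + 3*l*v^2 + 2*v^3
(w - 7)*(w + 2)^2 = w^3 - 3*w^2 - 24*w - 28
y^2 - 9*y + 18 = (y - 6)*(y - 3)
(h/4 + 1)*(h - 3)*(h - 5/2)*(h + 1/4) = h^4/4 - 5*h^3/16 - 119*h^2/32 + 211*h/32 + 15/8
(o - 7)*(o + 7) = o^2 - 49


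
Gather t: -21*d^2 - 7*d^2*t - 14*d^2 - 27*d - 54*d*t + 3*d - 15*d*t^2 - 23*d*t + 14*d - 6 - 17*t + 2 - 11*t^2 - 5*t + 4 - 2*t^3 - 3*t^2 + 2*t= -35*d^2 - 10*d - 2*t^3 + t^2*(-15*d - 14) + t*(-7*d^2 - 77*d - 20)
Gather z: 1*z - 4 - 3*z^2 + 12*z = -3*z^2 + 13*z - 4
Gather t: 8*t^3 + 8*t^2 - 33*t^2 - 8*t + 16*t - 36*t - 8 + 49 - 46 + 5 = 8*t^3 - 25*t^2 - 28*t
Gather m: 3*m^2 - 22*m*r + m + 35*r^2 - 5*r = 3*m^2 + m*(1 - 22*r) + 35*r^2 - 5*r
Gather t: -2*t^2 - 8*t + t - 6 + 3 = -2*t^2 - 7*t - 3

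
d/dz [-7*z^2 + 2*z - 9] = 2 - 14*z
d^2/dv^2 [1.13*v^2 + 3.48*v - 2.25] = 2.26000000000000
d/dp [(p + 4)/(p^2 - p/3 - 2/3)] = 3*(3*p^2 - p - (p + 4)*(6*p - 1) - 2)/(-3*p^2 + p + 2)^2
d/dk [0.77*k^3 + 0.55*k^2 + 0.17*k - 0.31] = 2.31*k^2 + 1.1*k + 0.17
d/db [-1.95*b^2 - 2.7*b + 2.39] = -3.9*b - 2.7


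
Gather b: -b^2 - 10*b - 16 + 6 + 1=-b^2 - 10*b - 9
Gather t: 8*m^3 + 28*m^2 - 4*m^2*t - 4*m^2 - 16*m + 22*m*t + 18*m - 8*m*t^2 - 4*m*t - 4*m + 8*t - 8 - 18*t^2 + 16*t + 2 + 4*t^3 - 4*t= 8*m^3 + 24*m^2 - 2*m + 4*t^3 + t^2*(-8*m - 18) + t*(-4*m^2 + 18*m + 20) - 6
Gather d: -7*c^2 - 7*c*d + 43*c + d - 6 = -7*c^2 + 43*c + d*(1 - 7*c) - 6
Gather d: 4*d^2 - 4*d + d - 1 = 4*d^2 - 3*d - 1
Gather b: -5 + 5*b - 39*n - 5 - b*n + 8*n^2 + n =b*(5 - n) + 8*n^2 - 38*n - 10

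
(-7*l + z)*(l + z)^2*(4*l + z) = -28*l^4 - 59*l^3*z - 33*l^2*z^2 - l*z^3 + z^4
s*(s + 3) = s^2 + 3*s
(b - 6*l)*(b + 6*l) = b^2 - 36*l^2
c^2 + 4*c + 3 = (c + 1)*(c + 3)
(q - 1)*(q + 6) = q^2 + 5*q - 6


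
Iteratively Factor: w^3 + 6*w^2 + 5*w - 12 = (w + 4)*(w^2 + 2*w - 3) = (w - 1)*(w + 4)*(w + 3)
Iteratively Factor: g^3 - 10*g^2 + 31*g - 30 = (g - 3)*(g^2 - 7*g + 10) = (g - 5)*(g - 3)*(g - 2)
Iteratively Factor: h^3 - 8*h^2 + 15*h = (h - 5)*(h^2 - 3*h) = (h - 5)*(h - 3)*(h)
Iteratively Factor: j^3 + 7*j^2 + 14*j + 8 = (j + 1)*(j^2 + 6*j + 8) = (j + 1)*(j + 2)*(j + 4)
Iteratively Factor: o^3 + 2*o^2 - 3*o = (o + 3)*(o^2 - o) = o*(o + 3)*(o - 1)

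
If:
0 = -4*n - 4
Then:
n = -1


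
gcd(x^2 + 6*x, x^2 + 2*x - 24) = x + 6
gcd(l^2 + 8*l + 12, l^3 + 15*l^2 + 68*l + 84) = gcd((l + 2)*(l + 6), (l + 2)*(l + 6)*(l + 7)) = l^2 + 8*l + 12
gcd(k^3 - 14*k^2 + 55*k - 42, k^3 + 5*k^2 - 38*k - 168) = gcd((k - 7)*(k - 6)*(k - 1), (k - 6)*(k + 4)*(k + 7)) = k - 6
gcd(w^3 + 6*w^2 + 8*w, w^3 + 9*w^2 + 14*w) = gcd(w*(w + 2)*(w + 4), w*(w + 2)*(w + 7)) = w^2 + 2*w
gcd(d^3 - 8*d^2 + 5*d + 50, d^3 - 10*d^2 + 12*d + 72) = d + 2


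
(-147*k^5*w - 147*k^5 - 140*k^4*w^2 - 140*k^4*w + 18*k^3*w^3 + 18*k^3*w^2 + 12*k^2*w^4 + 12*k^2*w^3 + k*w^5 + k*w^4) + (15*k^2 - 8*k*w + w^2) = -147*k^5*w - 147*k^5 - 140*k^4*w^2 - 140*k^4*w + 18*k^3*w^3 + 18*k^3*w^2 + 12*k^2*w^4 + 12*k^2*w^3 + 15*k^2 + k*w^5 + k*w^4 - 8*k*w + w^2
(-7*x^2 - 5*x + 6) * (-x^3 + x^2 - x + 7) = 7*x^5 - 2*x^4 - 4*x^3 - 38*x^2 - 41*x + 42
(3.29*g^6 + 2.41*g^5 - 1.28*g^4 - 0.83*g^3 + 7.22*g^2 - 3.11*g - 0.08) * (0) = 0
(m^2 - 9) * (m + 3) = m^3 + 3*m^2 - 9*m - 27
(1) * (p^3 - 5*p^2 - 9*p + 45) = p^3 - 5*p^2 - 9*p + 45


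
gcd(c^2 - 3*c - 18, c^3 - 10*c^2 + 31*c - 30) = 1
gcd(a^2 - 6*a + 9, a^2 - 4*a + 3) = a - 3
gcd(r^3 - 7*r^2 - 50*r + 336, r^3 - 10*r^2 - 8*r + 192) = r^2 - 14*r + 48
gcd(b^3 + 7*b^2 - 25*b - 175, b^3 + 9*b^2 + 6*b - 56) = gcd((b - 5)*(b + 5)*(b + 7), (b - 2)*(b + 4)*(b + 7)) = b + 7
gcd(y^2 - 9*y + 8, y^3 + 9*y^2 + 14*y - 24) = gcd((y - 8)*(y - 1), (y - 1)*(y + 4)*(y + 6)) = y - 1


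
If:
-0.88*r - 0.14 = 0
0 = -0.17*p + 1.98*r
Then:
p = -1.85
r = -0.16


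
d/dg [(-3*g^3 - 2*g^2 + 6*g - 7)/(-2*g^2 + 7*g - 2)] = (6*g^4 - 42*g^3 + 16*g^2 - 20*g + 37)/(4*g^4 - 28*g^3 + 57*g^2 - 28*g + 4)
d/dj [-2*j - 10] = -2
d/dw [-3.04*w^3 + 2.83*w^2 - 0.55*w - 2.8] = -9.12*w^2 + 5.66*w - 0.55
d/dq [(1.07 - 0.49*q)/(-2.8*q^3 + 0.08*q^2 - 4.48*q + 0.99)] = (-2.744*q^3 + 9.0272*q^2 - 0.1712*q + 4.3085)/(7.84*q^6 - 0.448*q^5 + 25.0944*q^4 - 6.2608*q^3 + 20.2288*q^2 - 8.8704*q + 0.9801)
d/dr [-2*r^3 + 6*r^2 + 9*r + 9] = -6*r^2 + 12*r + 9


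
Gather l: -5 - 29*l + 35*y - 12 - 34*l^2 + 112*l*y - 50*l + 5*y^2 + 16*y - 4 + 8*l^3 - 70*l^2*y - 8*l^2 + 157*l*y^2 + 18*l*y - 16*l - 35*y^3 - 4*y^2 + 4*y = 8*l^3 + l^2*(-70*y - 42) + l*(157*y^2 + 130*y - 95) - 35*y^3 + y^2 + 55*y - 21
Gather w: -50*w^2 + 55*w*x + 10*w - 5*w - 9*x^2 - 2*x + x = -50*w^2 + w*(55*x + 5) - 9*x^2 - x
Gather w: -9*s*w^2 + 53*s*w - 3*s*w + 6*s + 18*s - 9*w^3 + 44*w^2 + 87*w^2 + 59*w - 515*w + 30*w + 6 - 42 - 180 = 24*s - 9*w^3 + w^2*(131 - 9*s) + w*(50*s - 426) - 216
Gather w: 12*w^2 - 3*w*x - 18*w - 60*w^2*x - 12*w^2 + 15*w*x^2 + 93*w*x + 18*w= -60*w^2*x + w*(15*x^2 + 90*x)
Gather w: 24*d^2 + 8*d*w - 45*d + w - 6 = 24*d^2 - 45*d + w*(8*d + 1) - 6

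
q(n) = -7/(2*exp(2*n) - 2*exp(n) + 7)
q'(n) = -7*(-4*exp(2*n) + 2*exp(n))/(2*exp(2*n) - 2*exp(n) + 7)^2 = (28*exp(n) - 14)*exp(n)/(2*exp(2*n) - 2*exp(n) + 7)^2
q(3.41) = -0.00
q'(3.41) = 0.01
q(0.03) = -0.99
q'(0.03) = 0.31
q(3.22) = -0.01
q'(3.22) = 0.01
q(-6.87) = -1.00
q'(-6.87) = -0.00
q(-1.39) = -1.06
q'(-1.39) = -0.04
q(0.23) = -0.91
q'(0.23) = 0.46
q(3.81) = -0.00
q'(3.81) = 0.00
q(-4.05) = -1.00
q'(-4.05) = -0.00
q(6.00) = 0.00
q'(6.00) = 0.00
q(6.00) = 0.00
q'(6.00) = 0.00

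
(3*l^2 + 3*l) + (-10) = 3*l^2 + 3*l - 10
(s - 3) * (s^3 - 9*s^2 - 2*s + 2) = s^4 - 12*s^3 + 25*s^2 + 8*s - 6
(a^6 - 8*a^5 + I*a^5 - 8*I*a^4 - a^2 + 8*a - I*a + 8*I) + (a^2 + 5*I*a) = a^6 - 8*a^5 + I*a^5 - 8*I*a^4 + 8*a + 4*I*a + 8*I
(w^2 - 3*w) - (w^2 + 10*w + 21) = -13*w - 21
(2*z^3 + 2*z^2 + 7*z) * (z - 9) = 2*z^4 - 16*z^3 - 11*z^2 - 63*z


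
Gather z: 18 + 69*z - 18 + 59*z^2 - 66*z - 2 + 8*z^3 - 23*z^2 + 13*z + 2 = 8*z^3 + 36*z^2 + 16*z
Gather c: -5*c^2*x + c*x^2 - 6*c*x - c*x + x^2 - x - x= -5*c^2*x + c*(x^2 - 7*x) + x^2 - 2*x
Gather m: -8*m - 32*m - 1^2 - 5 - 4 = -40*m - 10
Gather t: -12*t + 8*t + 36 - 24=12 - 4*t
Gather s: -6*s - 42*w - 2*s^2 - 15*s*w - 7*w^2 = -2*s^2 + s*(-15*w - 6) - 7*w^2 - 42*w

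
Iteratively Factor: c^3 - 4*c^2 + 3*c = (c - 1)*(c^2 - 3*c) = (c - 3)*(c - 1)*(c)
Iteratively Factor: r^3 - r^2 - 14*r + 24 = (r - 2)*(r^2 + r - 12) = (r - 2)*(r + 4)*(r - 3)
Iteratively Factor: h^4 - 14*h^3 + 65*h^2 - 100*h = (h)*(h^3 - 14*h^2 + 65*h - 100) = h*(h - 5)*(h^2 - 9*h + 20) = h*(h - 5)^2*(h - 4)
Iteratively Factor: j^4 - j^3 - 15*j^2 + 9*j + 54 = (j + 3)*(j^3 - 4*j^2 - 3*j + 18) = (j - 3)*(j + 3)*(j^2 - j - 6) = (j - 3)^2*(j + 3)*(j + 2)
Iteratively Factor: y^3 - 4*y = (y - 2)*(y^2 + 2*y) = (y - 2)*(y + 2)*(y)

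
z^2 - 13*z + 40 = (z - 8)*(z - 5)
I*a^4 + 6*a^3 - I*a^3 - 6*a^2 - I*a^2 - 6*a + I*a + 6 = (a - 1)^2*(a - 6*I)*(I*a + I)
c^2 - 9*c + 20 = (c - 5)*(c - 4)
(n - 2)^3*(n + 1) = n^4 - 5*n^3 + 6*n^2 + 4*n - 8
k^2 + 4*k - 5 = (k - 1)*(k + 5)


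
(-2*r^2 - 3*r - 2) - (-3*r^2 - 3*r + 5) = r^2 - 7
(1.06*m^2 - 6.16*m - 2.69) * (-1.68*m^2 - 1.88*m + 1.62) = -1.7808*m^4 + 8.356*m^3 + 17.8172*m^2 - 4.922*m - 4.3578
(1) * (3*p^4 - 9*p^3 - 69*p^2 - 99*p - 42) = 3*p^4 - 9*p^3 - 69*p^2 - 99*p - 42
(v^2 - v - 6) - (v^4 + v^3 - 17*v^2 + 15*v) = -v^4 - v^3 + 18*v^2 - 16*v - 6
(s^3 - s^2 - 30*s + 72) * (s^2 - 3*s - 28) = s^5 - 4*s^4 - 55*s^3 + 190*s^2 + 624*s - 2016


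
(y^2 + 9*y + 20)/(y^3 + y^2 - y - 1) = (y^2 + 9*y + 20)/(y^3 + y^2 - y - 1)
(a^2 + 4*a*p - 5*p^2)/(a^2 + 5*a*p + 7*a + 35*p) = (a - p)/(a + 7)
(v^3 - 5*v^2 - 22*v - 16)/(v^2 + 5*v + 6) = (v^2 - 7*v - 8)/(v + 3)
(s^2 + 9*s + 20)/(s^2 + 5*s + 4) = (s + 5)/(s + 1)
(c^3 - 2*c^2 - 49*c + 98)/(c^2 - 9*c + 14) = c + 7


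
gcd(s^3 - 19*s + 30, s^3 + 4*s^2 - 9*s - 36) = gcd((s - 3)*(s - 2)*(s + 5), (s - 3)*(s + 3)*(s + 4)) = s - 3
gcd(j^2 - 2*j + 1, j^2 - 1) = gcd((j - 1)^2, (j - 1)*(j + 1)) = j - 1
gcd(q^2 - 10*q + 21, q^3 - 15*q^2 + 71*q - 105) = q^2 - 10*q + 21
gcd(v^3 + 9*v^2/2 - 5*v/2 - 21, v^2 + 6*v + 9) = v + 3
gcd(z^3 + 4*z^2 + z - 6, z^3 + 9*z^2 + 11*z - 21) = z^2 + 2*z - 3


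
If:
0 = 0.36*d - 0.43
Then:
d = 1.19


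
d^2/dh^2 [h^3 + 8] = 6*h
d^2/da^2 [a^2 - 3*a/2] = 2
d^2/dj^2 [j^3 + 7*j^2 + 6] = 6*j + 14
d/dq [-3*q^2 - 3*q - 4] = -6*q - 3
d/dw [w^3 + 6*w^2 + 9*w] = 3*w^2 + 12*w + 9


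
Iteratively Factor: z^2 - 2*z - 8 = (z - 4)*(z + 2)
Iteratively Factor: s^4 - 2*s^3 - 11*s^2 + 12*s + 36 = (s - 3)*(s^3 + s^2 - 8*s - 12) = (s - 3)*(s + 2)*(s^2 - s - 6) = (s - 3)*(s + 2)^2*(s - 3)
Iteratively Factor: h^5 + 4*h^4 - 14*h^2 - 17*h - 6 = (h + 1)*(h^4 + 3*h^3 - 3*h^2 - 11*h - 6) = (h + 1)^2*(h^3 + 2*h^2 - 5*h - 6) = (h + 1)^2*(h + 3)*(h^2 - h - 2) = (h - 2)*(h + 1)^2*(h + 3)*(h + 1)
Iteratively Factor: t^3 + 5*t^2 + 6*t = (t + 3)*(t^2 + 2*t) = (t + 2)*(t + 3)*(t)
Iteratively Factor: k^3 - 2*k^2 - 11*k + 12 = (k + 3)*(k^2 - 5*k + 4) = (k - 4)*(k + 3)*(k - 1)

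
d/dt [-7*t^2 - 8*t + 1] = -14*t - 8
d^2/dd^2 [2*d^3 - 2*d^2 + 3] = 12*d - 4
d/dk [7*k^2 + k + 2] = 14*k + 1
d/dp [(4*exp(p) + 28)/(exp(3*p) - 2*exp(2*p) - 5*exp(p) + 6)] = 4*((exp(p) + 7)*(-3*exp(2*p) + 4*exp(p) + 5) + exp(3*p) - 2*exp(2*p) - 5*exp(p) + 6)*exp(p)/(exp(3*p) - 2*exp(2*p) - 5*exp(p) + 6)^2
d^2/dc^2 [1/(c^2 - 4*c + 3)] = 2*(-c^2 + 4*c + 4*(c - 2)^2 - 3)/(c^2 - 4*c + 3)^3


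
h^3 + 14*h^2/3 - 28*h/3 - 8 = (h - 2)*(h + 2/3)*(h + 6)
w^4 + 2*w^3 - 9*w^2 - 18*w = w*(w - 3)*(w + 2)*(w + 3)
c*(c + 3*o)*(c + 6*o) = c^3 + 9*c^2*o + 18*c*o^2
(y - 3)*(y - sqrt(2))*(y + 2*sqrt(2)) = y^3 - 3*y^2 + sqrt(2)*y^2 - 3*sqrt(2)*y - 4*y + 12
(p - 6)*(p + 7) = p^2 + p - 42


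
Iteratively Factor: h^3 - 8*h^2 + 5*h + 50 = (h - 5)*(h^2 - 3*h - 10) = (h - 5)^2*(h + 2)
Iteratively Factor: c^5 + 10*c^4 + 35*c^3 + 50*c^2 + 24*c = (c + 3)*(c^4 + 7*c^3 + 14*c^2 + 8*c) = (c + 1)*(c + 3)*(c^3 + 6*c^2 + 8*c) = (c + 1)*(c + 3)*(c + 4)*(c^2 + 2*c) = (c + 1)*(c + 2)*(c + 3)*(c + 4)*(c)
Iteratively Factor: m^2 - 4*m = (m - 4)*(m)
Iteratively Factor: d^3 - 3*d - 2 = (d + 1)*(d^2 - d - 2) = (d - 2)*(d + 1)*(d + 1)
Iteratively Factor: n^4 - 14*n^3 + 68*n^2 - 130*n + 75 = (n - 1)*(n^3 - 13*n^2 + 55*n - 75) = (n - 5)*(n - 1)*(n^2 - 8*n + 15) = (n - 5)^2*(n - 1)*(n - 3)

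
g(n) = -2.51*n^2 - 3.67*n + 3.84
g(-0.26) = 4.62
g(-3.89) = -19.87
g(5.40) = -89.17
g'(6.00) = -33.79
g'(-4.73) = 20.07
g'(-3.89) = 15.86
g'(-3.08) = 11.79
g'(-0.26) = -2.36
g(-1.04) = 4.94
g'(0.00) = -3.67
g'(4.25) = -25.00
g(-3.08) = -8.67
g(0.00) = 3.84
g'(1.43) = -10.85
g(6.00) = -108.54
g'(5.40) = -30.78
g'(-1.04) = 1.55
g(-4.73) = -34.96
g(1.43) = -6.54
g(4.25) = -57.09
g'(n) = -5.02*n - 3.67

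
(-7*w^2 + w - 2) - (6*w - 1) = -7*w^2 - 5*w - 1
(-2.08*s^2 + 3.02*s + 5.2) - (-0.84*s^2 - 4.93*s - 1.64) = -1.24*s^2 + 7.95*s + 6.84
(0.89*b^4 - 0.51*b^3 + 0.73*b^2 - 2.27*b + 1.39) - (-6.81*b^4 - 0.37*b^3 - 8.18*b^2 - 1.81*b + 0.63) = 7.7*b^4 - 0.14*b^3 + 8.91*b^2 - 0.46*b + 0.76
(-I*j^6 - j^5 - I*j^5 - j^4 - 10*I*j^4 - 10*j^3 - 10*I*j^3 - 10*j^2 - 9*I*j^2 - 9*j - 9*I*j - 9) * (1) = -I*j^6 - j^5 - I*j^5 - j^4 - 10*I*j^4 - 10*j^3 - 10*I*j^3 - 10*j^2 - 9*I*j^2 - 9*j - 9*I*j - 9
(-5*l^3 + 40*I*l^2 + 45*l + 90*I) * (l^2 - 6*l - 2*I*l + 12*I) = -5*l^5 + 30*l^4 + 50*I*l^4 + 125*l^3 - 300*I*l^3 - 750*l^2 + 180*l - 1080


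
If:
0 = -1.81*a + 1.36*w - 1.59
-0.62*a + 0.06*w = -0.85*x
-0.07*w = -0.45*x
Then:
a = 0.62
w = 1.99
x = 0.31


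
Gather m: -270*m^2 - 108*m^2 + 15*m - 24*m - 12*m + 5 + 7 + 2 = -378*m^2 - 21*m + 14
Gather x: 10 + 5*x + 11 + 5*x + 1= 10*x + 22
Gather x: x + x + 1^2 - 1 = 2*x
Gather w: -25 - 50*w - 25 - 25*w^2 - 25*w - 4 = -25*w^2 - 75*w - 54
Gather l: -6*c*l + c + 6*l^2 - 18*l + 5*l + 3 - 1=c + 6*l^2 + l*(-6*c - 13) + 2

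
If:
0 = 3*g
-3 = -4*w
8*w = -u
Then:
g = 0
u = -6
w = 3/4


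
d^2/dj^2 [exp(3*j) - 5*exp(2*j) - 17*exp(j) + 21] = (9*exp(2*j) - 20*exp(j) - 17)*exp(j)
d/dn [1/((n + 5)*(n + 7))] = 2*(-n - 6)/(n^4 + 24*n^3 + 214*n^2 + 840*n + 1225)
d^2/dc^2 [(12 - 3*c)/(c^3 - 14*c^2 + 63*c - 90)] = 6*(-(c - 4)*(3*c^2 - 28*c + 63)^2 + (3*c^2 - 28*c + (c - 4)*(3*c - 14) + 63)*(c^3 - 14*c^2 + 63*c - 90))/(c^3 - 14*c^2 + 63*c - 90)^3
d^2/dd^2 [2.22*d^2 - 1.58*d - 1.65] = 4.44000000000000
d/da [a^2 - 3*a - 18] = 2*a - 3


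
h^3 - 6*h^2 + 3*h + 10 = (h - 5)*(h - 2)*(h + 1)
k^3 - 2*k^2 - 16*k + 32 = (k - 4)*(k - 2)*(k + 4)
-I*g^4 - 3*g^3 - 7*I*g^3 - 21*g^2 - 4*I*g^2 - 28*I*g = g*(g + 7)*(g - 4*I)*(-I*g + 1)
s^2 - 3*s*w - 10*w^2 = (s - 5*w)*(s + 2*w)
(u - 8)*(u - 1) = u^2 - 9*u + 8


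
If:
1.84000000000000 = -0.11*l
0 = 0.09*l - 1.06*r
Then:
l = -16.73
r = -1.42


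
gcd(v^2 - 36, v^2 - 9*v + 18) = v - 6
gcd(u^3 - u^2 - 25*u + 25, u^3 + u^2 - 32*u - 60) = u + 5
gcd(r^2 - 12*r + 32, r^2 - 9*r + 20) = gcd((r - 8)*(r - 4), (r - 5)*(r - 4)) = r - 4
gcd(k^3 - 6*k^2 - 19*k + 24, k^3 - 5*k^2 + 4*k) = k - 1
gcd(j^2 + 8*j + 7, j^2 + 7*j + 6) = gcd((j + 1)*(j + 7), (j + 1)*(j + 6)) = j + 1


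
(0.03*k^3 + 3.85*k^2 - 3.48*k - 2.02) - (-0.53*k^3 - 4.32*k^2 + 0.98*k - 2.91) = 0.56*k^3 + 8.17*k^2 - 4.46*k + 0.89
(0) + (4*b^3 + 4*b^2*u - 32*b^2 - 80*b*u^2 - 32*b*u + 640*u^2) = 4*b^3 + 4*b^2*u - 32*b^2 - 80*b*u^2 - 32*b*u + 640*u^2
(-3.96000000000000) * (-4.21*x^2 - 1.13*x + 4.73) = 16.6716*x^2 + 4.4748*x - 18.7308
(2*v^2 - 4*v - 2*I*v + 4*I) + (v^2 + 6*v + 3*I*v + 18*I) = 3*v^2 + 2*v + I*v + 22*I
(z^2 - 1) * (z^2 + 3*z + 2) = z^4 + 3*z^3 + z^2 - 3*z - 2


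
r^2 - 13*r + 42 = (r - 7)*(r - 6)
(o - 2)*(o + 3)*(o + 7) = o^3 + 8*o^2 + o - 42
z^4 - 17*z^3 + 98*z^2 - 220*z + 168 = (z - 7)*(z - 6)*(z - 2)^2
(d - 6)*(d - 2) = d^2 - 8*d + 12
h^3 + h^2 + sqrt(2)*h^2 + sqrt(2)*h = h*(h + 1)*(h + sqrt(2))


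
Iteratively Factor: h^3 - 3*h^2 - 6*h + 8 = (h - 1)*(h^2 - 2*h - 8) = (h - 4)*(h - 1)*(h + 2)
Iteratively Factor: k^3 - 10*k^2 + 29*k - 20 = (k - 5)*(k^2 - 5*k + 4) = (k - 5)*(k - 1)*(k - 4)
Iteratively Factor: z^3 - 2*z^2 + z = (z - 1)*(z^2 - z) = (z - 1)^2*(z)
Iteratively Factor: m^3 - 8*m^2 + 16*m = (m - 4)*(m^2 - 4*m) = m*(m - 4)*(m - 4)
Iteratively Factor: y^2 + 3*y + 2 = (y + 1)*(y + 2)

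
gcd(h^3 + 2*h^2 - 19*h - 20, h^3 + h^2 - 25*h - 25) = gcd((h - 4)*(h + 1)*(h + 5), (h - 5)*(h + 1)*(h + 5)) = h^2 + 6*h + 5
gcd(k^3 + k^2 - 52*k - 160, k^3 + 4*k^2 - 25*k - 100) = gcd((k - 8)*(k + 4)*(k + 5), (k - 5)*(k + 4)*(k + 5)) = k^2 + 9*k + 20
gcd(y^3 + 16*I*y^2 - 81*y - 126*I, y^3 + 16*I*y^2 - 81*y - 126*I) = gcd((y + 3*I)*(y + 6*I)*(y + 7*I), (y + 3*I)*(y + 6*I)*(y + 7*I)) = y^3 + 16*I*y^2 - 81*y - 126*I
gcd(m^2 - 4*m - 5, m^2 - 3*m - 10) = m - 5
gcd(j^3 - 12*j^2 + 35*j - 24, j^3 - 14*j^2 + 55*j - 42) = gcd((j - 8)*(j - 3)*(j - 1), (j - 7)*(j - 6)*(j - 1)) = j - 1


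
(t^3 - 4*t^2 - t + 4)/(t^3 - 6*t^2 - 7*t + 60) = (t^2 - 1)/(t^2 - 2*t - 15)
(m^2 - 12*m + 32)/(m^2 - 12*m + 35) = (m^2 - 12*m + 32)/(m^2 - 12*m + 35)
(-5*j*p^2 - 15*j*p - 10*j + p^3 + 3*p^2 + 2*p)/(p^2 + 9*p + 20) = (-5*j*p^2 - 15*j*p - 10*j + p^3 + 3*p^2 + 2*p)/(p^2 + 9*p + 20)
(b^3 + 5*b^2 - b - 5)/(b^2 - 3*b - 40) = (b^2 - 1)/(b - 8)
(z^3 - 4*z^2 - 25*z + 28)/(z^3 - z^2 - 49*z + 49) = (z + 4)/(z + 7)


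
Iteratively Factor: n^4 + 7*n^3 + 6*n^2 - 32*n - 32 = (n + 4)*(n^3 + 3*n^2 - 6*n - 8) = (n - 2)*(n + 4)*(n^2 + 5*n + 4) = (n - 2)*(n + 1)*(n + 4)*(n + 4)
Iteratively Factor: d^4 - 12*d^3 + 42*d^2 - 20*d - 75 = (d - 5)*(d^3 - 7*d^2 + 7*d + 15) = (d - 5)^2*(d^2 - 2*d - 3) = (d - 5)^2*(d - 3)*(d + 1)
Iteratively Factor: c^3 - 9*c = (c - 3)*(c^2 + 3*c) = (c - 3)*(c + 3)*(c)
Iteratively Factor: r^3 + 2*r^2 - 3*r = (r - 1)*(r^2 + 3*r) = r*(r - 1)*(r + 3)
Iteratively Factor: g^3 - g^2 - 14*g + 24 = (g - 2)*(g^2 + g - 12) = (g - 2)*(g + 4)*(g - 3)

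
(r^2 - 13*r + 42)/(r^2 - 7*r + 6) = (r - 7)/(r - 1)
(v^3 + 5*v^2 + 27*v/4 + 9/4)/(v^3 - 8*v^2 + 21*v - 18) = (4*v^3 + 20*v^2 + 27*v + 9)/(4*(v^3 - 8*v^2 + 21*v - 18))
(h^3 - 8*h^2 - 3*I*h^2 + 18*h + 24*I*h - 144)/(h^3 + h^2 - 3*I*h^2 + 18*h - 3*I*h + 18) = (h - 8)/(h + 1)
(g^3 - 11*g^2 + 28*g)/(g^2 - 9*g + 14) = g*(g - 4)/(g - 2)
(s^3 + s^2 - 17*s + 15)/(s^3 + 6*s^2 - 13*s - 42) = (s^2 + 4*s - 5)/(s^2 + 9*s + 14)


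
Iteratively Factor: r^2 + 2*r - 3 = (r - 1)*(r + 3)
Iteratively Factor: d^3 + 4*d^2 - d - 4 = (d - 1)*(d^2 + 5*d + 4) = (d - 1)*(d + 1)*(d + 4)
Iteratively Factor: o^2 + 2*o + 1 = (o + 1)*(o + 1)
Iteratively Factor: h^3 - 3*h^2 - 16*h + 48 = (h - 3)*(h^2 - 16) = (h - 3)*(h + 4)*(h - 4)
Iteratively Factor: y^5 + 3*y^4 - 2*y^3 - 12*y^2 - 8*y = (y + 1)*(y^4 + 2*y^3 - 4*y^2 - 8*y) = (y - 2)*(y + 1)*(y^3 + 4*y^2 + 4*y) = y*(y - 2)*(y + 1)*(y^2 + 4*y + 4) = y*(y - 2)*(y + 1)*(y + 2)*(y + 2)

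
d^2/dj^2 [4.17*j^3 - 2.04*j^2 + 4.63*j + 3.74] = 25.02*j - 4.08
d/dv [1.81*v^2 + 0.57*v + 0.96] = 3.62*v + 0.57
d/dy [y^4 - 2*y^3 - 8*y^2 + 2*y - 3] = 4*y^3 - 6*y^2 - 16*y + 2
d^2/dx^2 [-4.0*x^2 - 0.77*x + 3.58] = -8.00000000000000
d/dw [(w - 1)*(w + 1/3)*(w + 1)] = 3*w^2 + 2*w/3 - 1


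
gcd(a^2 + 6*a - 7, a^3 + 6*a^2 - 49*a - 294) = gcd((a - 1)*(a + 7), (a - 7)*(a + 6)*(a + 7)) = a + 7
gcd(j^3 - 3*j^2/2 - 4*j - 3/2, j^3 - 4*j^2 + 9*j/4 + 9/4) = j^2 - 5*j/2 - 3/2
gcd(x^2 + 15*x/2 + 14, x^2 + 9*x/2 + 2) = x + 4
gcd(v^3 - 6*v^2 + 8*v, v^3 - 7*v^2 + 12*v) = v^2 - 4*v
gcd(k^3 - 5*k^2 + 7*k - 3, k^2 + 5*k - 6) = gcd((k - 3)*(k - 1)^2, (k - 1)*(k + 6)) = k - 1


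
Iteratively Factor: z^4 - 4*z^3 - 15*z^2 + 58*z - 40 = (z + 4)*(z^3 - 8*z^2 + 17*z - 10) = (z - 5)*(z + 4)*(z^2 - 3*z + 2) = (z - 5)*(z - 1)*(z + 4)*(z - 2)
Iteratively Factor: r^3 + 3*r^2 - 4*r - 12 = (r + 3)*(r^2 - 4) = (r + 2)*(r + 3)*(r - 2)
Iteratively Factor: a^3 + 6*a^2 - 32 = (a - 2)*(a^2 + 8*a + 16) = (a - 2)*(a + 4)*(a + 4)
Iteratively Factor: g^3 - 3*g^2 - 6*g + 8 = (g - 1)*(g^2 - 2*g - 8) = (g - 4)*(g - 1)*(g + 2)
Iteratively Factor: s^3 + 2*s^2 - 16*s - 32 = (s - 4)*(s^2 + 6*s + 8) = (s - 4)*(s + 2)*(s + 4)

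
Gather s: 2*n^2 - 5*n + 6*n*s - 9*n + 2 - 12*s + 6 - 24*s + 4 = 2*n^2 - 14*n + s*(6*n - 36) + 12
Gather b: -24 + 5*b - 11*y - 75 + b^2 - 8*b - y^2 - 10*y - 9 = b^2 - 3*b - y^2 - 21*y - 108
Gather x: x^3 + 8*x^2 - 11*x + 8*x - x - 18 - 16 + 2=x^3 + 8*x^2 - 4*x - 32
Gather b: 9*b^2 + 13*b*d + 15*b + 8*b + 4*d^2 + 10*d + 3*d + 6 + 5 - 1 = 9*b^2 + b*(13*d + 23) + 4*d^2 + 13*d + 10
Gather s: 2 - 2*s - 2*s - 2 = -4*s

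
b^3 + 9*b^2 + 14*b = b*(b + 2)*(b + 7)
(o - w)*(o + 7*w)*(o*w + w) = o^3*w + 6*o^2*w^2 + o^2*w - 7*o*w^3 + 6*o*w^2 - 7*w^3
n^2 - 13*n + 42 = (n - 7)*(n - 6)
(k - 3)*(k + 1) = k^2 - 2*k - 3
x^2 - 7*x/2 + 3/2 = (x - 3)*(x - 1/2)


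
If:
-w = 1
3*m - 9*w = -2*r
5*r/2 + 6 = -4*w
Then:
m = -37/15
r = -4/5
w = -1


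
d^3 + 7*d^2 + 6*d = d*(d + 1)*(d + 6)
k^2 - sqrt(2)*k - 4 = (k - 2*sqrt(2))*(k + sqrt(2))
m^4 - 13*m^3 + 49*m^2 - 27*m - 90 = (m - 6)*(m - 5)*(m - 3)*(m + 1)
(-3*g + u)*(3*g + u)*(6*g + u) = -54*g^3 - 9*g^2*u + 6*g*u^2 + u^3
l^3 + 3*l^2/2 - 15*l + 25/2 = (l - 5/2)*(l - 1)*(l + 5)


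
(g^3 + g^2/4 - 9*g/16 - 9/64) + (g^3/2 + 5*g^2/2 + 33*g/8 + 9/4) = 3*g^3/2 + 11*g^2/4 + 57*g/16 + 135/64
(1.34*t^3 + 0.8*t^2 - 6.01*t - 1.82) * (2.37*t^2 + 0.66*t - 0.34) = 3.1758*t^5 + 2.7804*t^4 - 14.1713*t^3 - 8.552*t^2 + 0.8422*t + 0.6188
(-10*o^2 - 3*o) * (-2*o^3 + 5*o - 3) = 20*o^5 + 6*o^4 - 50*o^3 + 15*o^2 + 9*o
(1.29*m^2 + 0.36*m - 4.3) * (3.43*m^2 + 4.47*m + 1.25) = 4.4247*m^4 + 7.0011*m^3 - 11.5273*m^2 - 18.771*m - 5.375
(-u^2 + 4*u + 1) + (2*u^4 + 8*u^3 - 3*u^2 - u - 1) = 2*u^4 + 8*u^3 - 4*u^2 + 3*u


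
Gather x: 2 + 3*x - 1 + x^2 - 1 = x^2 + 3*x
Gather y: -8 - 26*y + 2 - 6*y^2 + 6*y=-6*y^2 - 20*y - 6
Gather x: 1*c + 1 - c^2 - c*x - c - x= -c^2 + x*(-c - 1) + 1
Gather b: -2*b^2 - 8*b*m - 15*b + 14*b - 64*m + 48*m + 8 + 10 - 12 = -2*b^2 + b*(-8*m - 1) - 16*m + 6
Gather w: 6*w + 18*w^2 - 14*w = 18*w^2 - 8*w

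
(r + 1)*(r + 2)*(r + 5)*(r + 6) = r^4 + 14*r^3 + 65*r^2 + 112*r + 60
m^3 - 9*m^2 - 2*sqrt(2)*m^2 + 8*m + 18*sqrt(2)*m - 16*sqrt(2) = (m - 8)*(m - 1)*(m - 2*sqrt(2))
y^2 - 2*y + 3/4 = (y - 3/2)*(y - 1/2)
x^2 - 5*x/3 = x*(x - 5/3)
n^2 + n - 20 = (n - 4)*(n + 5)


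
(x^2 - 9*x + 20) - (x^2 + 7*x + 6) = 14 - 16*x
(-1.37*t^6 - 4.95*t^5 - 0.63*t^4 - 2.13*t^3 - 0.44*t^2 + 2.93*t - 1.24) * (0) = 0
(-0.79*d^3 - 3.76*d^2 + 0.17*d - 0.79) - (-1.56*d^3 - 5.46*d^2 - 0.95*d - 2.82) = 0.77*d^3 + 1.7*d^2 + 1.12*d + 2.03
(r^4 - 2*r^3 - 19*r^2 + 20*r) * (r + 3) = r^5 + r^4 - 25*r^3 - 37*r^2 + 60*r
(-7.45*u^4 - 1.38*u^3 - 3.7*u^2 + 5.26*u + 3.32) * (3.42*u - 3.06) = -25.479*u^5 + 18.0774*u^4 - 8.4312*u^3 + 29.3112*u^2 - 4.7412*u - 10.1592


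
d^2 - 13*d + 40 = (d - 8)*(d - 5)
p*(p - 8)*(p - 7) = p^3 - 15*p^2 + 56*p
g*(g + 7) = g^2 + 7*g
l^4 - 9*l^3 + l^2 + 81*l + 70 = (l - 7)*(l - 5)*(l + 1)*(l + 2)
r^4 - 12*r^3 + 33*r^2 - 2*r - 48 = (r - 8)*(r - 3)*(r - 2)*(r + 1)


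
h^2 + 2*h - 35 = (h - 5)*(h + 7)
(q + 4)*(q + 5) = q^2 + 9*q + 20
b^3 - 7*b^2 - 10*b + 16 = (b - 8)*(b - 1)*(b + 2)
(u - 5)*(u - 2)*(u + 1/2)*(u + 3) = u^4 - 7*u^3/2 - 13*u^2 + 49*u/2 + 15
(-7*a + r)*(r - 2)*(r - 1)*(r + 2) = -7*a*r^3 + 7*a*r^2 + 28*a*r - 28*a + r^4 - r^3 - 4*r^2 + 4*r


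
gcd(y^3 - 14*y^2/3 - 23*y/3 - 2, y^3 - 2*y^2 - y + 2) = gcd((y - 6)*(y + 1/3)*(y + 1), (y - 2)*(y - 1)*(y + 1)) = y + 1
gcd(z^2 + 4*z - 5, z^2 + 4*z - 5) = z^2 + 4*z - 5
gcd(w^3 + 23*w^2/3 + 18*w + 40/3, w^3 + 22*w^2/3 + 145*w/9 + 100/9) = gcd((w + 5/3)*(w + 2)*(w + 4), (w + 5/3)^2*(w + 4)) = w^2 + 17*w/3 + 20/3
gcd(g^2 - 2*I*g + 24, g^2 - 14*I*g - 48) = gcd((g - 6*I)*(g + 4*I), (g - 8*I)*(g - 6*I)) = g - 6*I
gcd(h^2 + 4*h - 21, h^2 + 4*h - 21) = h^2 + 4*h - 21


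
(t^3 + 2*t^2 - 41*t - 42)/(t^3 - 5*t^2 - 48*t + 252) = (t + 1)/(t - 6)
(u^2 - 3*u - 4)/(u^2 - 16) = (u + 1)/(u + 4)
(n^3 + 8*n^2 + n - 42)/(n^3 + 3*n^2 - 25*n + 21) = (n^2 + n - 6)/(n^2 - 4*n + 3)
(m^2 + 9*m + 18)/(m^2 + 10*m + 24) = (m + 3)/(m + 4)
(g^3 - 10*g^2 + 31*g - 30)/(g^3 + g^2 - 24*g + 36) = (g - 5)/(g + 6)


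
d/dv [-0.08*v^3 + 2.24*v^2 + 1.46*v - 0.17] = -0.24*v^2 + 4.48*v + 1.46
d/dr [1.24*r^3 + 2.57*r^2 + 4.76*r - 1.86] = 3.72*r^2 + 5.14*r + 4.76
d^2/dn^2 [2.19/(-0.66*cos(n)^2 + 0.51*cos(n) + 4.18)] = (-3.815856*(1 - cos(n)^2)^2 + 2.211462*cos(n)^3 - 26.644635*cos(n)^2 + 0.245718*cos(n) + 17.038638)/(-0.66*cos(n)^2 + 0.51*cos(n) + 4.18)^3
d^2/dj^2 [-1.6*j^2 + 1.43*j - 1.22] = -3.20000000000000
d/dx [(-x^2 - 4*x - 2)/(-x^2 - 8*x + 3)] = 2*(2*x^2 - 5*x - 14)/(x^4 + 16*x^3 + 58*x^2 - 48*x + 9)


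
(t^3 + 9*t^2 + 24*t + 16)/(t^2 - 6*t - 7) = (t^2 + 8*t + 16)/(t - 7)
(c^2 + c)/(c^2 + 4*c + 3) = c/(c + 3)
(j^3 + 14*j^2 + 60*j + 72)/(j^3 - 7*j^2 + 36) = (j^2 + 12*j + 36)/(j^2 - 9*j + 18)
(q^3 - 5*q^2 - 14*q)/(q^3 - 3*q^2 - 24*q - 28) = q/(q + 2)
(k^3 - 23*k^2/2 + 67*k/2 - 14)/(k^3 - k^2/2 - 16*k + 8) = (k - 7)/(k + 4)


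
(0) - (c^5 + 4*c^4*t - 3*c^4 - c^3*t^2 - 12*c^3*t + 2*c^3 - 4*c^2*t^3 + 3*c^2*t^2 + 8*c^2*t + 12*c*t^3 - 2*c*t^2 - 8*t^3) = -c^5 - 4*c^4*t + 3*c^4 + c^3*t^2 + 12*c^3*t - 2*c^3 + 4*c^2*t^3 - 3*c^2*t^2 - 8*c^2*t - 12*c*t^3 + 2*c*t^2 + 8*t^3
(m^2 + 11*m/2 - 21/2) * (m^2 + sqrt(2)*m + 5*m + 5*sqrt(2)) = m^4 + sqrt(2)*m^3 + 21*m^3/2 + 21*sqrt(2)*m^2/2 + 17*m^2 - 105*m/2 + 17*sqrt(2)*m - 105*sqrt(2)/2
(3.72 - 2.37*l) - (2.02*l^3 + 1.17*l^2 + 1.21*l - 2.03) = -2.02*l^3 - 1.17*l^2 - 3.58*l + 5.75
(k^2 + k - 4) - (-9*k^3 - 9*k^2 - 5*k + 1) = 9*k^3 + 10*k^2 + 6*k - 5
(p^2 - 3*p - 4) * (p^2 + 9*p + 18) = p^4 + 6*p^3 - 13*p^2 - 90*p - 72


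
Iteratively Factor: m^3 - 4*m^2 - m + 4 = (m - 1)*(m^2 - 3*m - 4) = (m - 1)*(m + 1)*(m - 4)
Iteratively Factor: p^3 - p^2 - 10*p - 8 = (p + 2)*(p^2 - 3*p - 4) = (p - 4)*(p + 2)*(p + 1)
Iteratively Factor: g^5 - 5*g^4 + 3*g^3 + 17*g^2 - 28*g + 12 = (g - 1)*(g^4 - 4*g^3 - g^2 + 16*g - 12) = (g - 1)*(g + 2)*(g^3 - 6*g^2 + 11*g - 6) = (g - 1)^2*(g + 2)*(g^2 - 5*g + 6) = (g - 2)*(g - 1)^2*(g + 2)*(g - 3)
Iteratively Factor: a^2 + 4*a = (a + 4)*(a)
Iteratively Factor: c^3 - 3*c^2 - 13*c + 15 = (c - 5)*(c^2 + 2*c - 3) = (c - 5)*(c + 3)*(c - 1)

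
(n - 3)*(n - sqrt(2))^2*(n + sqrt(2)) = n^4 - 3*n^3 - sqrt(2)*n^3 - 2*n^2 + 3*sqrt(2)*n^2 + 2*sqrt(2)*n + 6*n - 6*sqrt(2)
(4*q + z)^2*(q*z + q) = 16*q^3*z + 16*q^3 + 8*q^2*z^2 + 8*q^2*z + q*z^3 + q*z^2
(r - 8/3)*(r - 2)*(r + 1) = r^3 - 11*r^2/3 + 2*r/3 + 16/3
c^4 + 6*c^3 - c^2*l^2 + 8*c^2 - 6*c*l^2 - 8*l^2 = (c + 2)*(c + 4)*(c - l)*(c + l)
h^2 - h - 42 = (h - 7)*(h + 6)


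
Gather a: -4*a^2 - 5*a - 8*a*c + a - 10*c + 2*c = -4*a^2 + a*(-8*c - 4) - 8*c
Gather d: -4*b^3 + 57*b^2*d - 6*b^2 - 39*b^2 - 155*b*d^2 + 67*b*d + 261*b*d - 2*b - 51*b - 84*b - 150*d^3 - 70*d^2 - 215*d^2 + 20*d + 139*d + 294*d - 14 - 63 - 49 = -4*b^3 - 45*b^2 - 137*b - 150*d^3 + d^2*(-155*b - 285) + d*(57*b^2 + 328*b + 453) - 126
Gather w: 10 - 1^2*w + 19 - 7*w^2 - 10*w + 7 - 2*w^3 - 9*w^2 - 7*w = -2*w^3 - 16*w^2 - 18*w + 36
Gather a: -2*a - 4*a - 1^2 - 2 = -6*a - 3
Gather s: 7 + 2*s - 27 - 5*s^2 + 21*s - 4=-5*s^2 + 23*s - 24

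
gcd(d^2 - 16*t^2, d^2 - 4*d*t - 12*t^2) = 1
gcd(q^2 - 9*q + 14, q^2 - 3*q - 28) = q - 7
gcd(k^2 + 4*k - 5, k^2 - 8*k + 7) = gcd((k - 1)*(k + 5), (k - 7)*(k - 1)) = k - 1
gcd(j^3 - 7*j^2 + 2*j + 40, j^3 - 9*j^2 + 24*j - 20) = j - 5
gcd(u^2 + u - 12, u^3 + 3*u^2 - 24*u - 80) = u + 4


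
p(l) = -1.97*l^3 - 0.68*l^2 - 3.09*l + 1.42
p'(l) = -5.91*l^2 - 1.36*l - 3.09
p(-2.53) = 36.79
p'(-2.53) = -37.48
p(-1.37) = 9.44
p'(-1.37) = -12.32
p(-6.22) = 468.40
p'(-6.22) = -223.28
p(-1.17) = 7.26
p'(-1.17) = -9.59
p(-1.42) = 10.08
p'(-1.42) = -13.08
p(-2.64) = 41.09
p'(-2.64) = -40.69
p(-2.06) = 22.12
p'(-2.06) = -25.37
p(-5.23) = 280.80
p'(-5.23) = -157.63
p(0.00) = 1.42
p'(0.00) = -3.09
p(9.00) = -1517.60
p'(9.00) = -494.04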